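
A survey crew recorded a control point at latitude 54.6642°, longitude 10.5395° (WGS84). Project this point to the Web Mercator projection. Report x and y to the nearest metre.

x 1173252 m, y 7296965 m

Web Mercator is spherical with R = a = 6378137 m.
x = R·λ = 6378137 × 0.183948977 = 1173251.773 m.
y = R·ln tan(π/4 + φ/2) = 6378137 × 1.144059001 = 7296965.047 m.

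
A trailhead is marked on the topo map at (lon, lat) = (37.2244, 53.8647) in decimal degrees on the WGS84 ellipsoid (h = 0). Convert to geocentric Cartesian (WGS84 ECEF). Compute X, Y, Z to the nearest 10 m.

X 3001460 m, Y 2280250 m, Z 5127880 m

WGS84: a = 6378137 m, e² = 0.006694380; N(φ) = a/√(1−e²sin²φ) = 6392107.781 m.
X = (N+h)·cosφ·cosλ = 3001459.456 m; Y = (N+h)·cosφ·sinλ = 2280247.009 m; Z = (N(1−e²)+h)·sinφ = 5127877.764 m.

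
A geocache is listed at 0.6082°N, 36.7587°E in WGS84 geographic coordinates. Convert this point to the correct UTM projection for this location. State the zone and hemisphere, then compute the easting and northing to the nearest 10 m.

Zone 37N: E 250550 m, N 67280 m

Longitude 36.7587° lies in the 6° band [36°, 42°), giving zone 37; latitude is north of the equator, so 37N.
Zone 37 central meridian λ₀ = 6×37 − 183 = 39°; Δλ = -2.2413°.
Transverse Mercator on WGS84 with k₀ = 0.9996 gives E = 250549.341 m, N = 67276.210 m.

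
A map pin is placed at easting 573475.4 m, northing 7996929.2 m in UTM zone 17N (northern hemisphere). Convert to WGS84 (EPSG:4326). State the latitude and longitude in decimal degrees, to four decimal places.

Zone 17N: λ₀ = -81°, k₀ = 0.9996, false easting 500000 m.
Meridian distance M = (N − FN)/k₀ = 8000129.3 m.
Inverse transverse Mercator on WGS84 gives φ = 72.06000022°, λ = -78.86240101°.

lat 72.0600°, lon -78.8624°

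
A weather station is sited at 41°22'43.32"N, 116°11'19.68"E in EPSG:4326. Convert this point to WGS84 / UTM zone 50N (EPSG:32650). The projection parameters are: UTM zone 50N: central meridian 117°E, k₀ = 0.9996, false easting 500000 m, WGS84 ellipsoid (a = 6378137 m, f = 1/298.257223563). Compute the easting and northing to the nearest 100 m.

E 432200 m, N 4581100 m

Zone 50 central meridian λ₀ = 6×50 − 183 = 117°; Δλ = -0.8112°.
Transverse Mercator on WGS84 with k₀ = 0.9996 gives E = 432168.526 m, N = 4581115.169 m.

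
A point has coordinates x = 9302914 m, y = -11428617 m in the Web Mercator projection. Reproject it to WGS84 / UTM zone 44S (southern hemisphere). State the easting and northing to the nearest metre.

E 592978 m, N 2112054 m

Web Mercator inverse (R = 6378137 m) → φ = -71.07689859°, λ = 83.56949833°.
UTM 44S forward: E = 592978.157 m, N = 2112054.133 m.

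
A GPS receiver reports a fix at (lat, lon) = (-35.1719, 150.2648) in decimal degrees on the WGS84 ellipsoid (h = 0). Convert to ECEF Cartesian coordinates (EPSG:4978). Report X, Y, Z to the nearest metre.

WGS84: a = 6378137 m, e² = 0.006694380; N(φ) = a/√(1−e²sin²φ) = 6385232.629 m.
X = (N+h)·cosφ·cosλ = -4532201.991 m; Y = (N+h)·cosφ·sinλ = 2588813.939 m; Z = (N(1−e²)+h)·sinφ = -3653472.489 m.

X -4532202 m, Y 2588814 m, Z -3653472 m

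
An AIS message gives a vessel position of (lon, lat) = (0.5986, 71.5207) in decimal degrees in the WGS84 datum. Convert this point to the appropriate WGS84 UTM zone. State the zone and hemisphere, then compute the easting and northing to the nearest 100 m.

Zone 31N: E 415100 m, N 7937200 m

Longitude 0.5986° lies in the 6° band [0°, 6°), giving zone 31; latitude is north of the equator, so 31N.
Zone 31 central meridian λ₀ = 6×31 − 183 = 3°; Δλ = -2.4014°.
Transverse Mercator on WGS84 with k₀ = 0.9996 gives E = 415066.473 m, N = 7937160.353 m.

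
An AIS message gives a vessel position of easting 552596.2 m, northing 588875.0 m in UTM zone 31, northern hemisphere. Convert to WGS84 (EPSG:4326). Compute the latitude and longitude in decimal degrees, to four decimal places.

lat 5.3274°, lon 3.4747°

Zone 31N: λ₀ = 3°, k₀ = 0.9996, false easting 500000 m.
Meridian distance M = (N − FN)/k₀ = 589110.6 m.
Inverse transverse Mercator on WGS84 gives φ = 5.32739992°, λ = 3.47470029°.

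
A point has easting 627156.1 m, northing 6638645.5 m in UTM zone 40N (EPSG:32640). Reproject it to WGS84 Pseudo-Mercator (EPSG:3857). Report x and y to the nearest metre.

x 6597995 m, y 8369920 m

Unproject from UTM 40N (λ₀ = 57°) → φ = 59.86580030°, λ = 59.27080036°.
Web Mercator (R = 6378137 m): x = 6597995.315 m, y = 8369920.221 m.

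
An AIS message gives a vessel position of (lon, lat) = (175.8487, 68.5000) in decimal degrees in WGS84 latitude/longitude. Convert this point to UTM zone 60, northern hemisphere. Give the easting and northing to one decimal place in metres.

E 452912.9 m, N 7599051.7 m

Zone 60 central meridian λ₀ = 6×60 − 183 = 177°; Δλ = -1.1513°.
Transverse Mercator on WGS84 with k₀ = 0.9996 gives E = 452912.884 m, N = 7599051.728 m.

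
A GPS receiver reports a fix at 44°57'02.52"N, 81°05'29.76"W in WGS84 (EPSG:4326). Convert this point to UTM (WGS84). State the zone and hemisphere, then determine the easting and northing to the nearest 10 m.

Longitude -81.0916° lies in the 6° band [-84°, -78°), giving zone 17; latitude is north of the equator, so 17N.
Zone 17 central meridian λ₀ = 6×17 − 183 = -81°; Δλ = -0.0916°.
Transverse Mercator on WGS84 with k₀ = 0.9996 gives E = 492774.330 m, N = 4977477.900 m.

Zone 17N: E 492770 m, N 4977480 m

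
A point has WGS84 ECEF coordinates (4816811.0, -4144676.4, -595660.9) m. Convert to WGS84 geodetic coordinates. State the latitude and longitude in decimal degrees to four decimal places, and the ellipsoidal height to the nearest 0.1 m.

lat -5.3910°, lon -40.7107°, h 4434.0 m

λ = atan2(Y, X) = -40.71070016°; p = √(X²+Y²) = 6354526.8 m.
Bowring's method on WGS84 (a = 6378137 m, b = 6356752.314 m) gives φ = -5.39099985°, h = 4433.968 m.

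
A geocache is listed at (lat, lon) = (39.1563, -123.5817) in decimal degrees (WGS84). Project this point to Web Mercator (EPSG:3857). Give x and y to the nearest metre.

Web Mercator is spherical with R = a = 6378137 m.
x = R·λ = 6378137 × -2.156907560 = -13757051.915 m.
y = R·ln tan(π/4 + φ/2) = 6378137 × 0.743804186 = 4744085.000 m.

x -13757052 m, y 4744085 m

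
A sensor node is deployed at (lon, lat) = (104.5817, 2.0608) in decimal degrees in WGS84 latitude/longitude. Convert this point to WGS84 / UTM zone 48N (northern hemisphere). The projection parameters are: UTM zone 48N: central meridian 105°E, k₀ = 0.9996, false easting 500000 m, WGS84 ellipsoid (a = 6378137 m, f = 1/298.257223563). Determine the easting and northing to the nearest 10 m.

E 453480 m, N 227790 m

Zone 48 central meridian λ₀ = 6×48 − 183 = 105°; Δλ = -0.4183°.
Transverse Mercator on WGS84 with k₀ = 0.9996 gives E = 453483.171 m, N = 227787.411 m.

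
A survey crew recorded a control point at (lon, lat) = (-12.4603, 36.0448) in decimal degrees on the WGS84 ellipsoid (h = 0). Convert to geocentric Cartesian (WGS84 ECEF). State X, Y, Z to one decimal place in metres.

WGS84: a = 6378137 m, e² = 0.006694380; N(φ) = a/√(1−e²sin²φ) = 6385541.596 m.
X = (N+h)·cosφ·cosλ = 5041462.931 m; Y = (N+h)·cosφ·sinλ = -1114001.092 m; Z = (N(1−e²)+h)·sinφ = 3732212.142 m.

X 5041462.9 m, Y -1114001.1 m, Z 3732212.1 m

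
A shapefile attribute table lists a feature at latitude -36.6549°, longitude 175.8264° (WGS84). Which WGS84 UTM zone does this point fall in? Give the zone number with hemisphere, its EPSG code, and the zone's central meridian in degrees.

UTM zone = ⌊(λ + 180)/6⌋ + 1; 175.8264° ∈ [174°, 180°) → zone 60.
Hemisphere: S (φ < 0).
Central meridian λ₀ = 6×60 − 183 = 177°.
EPSG code: 32760.

Zone 60S (EPSG:32760), central meridian 177°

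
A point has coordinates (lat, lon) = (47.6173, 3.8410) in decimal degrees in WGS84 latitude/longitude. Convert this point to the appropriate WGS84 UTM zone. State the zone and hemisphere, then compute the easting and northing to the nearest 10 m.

Zone 31N: E 563200 m, N 5274110 m

Longitude 3.8410° lies in the 6° band [0°, 6°), giving zone 31; latitude is north of the equator, so 31N.
Zone 31 central meridian λ₀ = 6×31 − 183 = 3°; Δλ = +0.8410°.
Transverse Mercator on WGS84 with k₀ = 0.9996 gives E = 563197.179 m, N = 5274108.743 m.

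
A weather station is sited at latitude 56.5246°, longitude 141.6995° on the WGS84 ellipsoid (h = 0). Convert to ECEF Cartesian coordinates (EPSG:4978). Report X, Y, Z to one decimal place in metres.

WGS84: a = 6378137 m, e² = 0.006694380; N(φ) = a/√(1−e²sin²φ) = 6393042.772 m.
X = (N+h)·cosφ·cosλ = -2767312.361 m; Y = (N+h)·cosφ·sinλ = 2185530.825 m; Z = (N(1−e²)+h)·sinφ = 5296883.893 m.

X -2767312.4 m, Y 2185530.8 m, Z 5296883.9 m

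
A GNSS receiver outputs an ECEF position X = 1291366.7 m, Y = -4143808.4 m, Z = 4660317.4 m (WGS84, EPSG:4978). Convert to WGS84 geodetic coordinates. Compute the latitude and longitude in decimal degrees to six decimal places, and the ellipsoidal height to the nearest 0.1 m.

lat 47.227700°, lon -72.691000°, h 1805.4 m

λ = atan2(Y, X) = -72.69099975°; p = √(X²+Y²) = 4340365.9 m.
Bowring's method on WGS84 (a = 6378137 m, b = 6356752.314 m) gives φ = 47.22770015°, h = 1805.380 m.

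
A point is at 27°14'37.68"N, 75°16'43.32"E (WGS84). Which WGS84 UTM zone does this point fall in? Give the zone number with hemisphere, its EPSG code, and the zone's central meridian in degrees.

UTM zone = ⌊(λ + 180)/6⌋ + 1; 75.2787° ∈ [72°, 78°) → zone 43.
Hemisphere: N (φ ≥ 0).
Central meridian λ₀ = 6×43 − 183 = 75°.
EPSG code: 32643.

Zone 43N (EPSG:32643), central meridian 75°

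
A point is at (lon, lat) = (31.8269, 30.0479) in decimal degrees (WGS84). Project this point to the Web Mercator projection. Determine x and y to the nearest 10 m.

x 3542950 m, y 3509710 m

Web Mercator is spherical with R = a = 6378137 m.
x = R·λ = 6378137 × 0.555484196 = 3542954.302 m.
y = R·ln tan(π/4 + φ/2) = 6378137 × 0.550271722 = 3509708.429 m.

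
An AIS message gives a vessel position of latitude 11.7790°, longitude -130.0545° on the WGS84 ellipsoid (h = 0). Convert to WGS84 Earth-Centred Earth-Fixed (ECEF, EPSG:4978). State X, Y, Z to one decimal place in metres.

X -4018563.6 m, Y -4779896.7 m, Z 1293479.7 m

WGS84: a = 6378137 m, e² = 0.006694380; N(φ) = a/√(1−e²sin²φ) = 6379026.835 m.
X = (N+h)·cosφ·cosλ = -4018563.646 m; Y = (N+h)·cosφ·sinλ = -4779896.687 m; Z = (N(1−e²)+h)·sinφ = 1293479.686 m.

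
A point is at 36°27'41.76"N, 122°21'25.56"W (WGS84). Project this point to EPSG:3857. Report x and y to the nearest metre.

x -13620730 m, y 4364324 m

Web Mercator is spherical with R = a = 6378137 m.
x = R·λ = 6378137 × -2.135534258 = -13620730.067 m.
y = R·ln tan(π/4 + φ/2) = 6378137 × 0.684263152 = 4364324.130 m.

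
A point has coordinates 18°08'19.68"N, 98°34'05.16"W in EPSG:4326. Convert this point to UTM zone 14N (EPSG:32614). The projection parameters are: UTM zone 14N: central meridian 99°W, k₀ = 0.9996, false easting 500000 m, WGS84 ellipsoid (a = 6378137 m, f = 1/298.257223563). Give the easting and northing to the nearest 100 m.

Zone 14 central meridian λ₀ = 6×14 − 183 = -99°; Δλ = +0.4319°.
Transverse Mercator on WGS84 with k₀ = 0.9996 gives E = 545686.513 m, N = 2005595.553 m.

E 545700 m, N 2005600 m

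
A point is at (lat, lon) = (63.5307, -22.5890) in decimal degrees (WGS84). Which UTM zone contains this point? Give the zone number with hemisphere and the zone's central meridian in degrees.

UTM zone = ⌊(λ + 180)/6⌋ + 1; -22.5890° ∈ [-24°, -18°) → zone 27.
Hemisphere: N (φ ≥ 0).
Central meridian λ₀ = 6×27 − 183 = -21°.

Zone 27N, central meridian -21°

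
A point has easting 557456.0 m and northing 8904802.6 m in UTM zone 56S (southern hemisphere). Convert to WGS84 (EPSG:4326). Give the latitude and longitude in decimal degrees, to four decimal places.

lat -9.9072°, lon 153.5241°

Zone 56S: λ₀ = 153°, k₀ = 0.9996, false easting 500000 m, false northing 10000000 m.
Meridian distance M = (N − FN)/k₀ = -1095635.7 m.
Inverse transverse Mercator on WGS84 gives φ = -9.90719965°, λ = 153.52410011°.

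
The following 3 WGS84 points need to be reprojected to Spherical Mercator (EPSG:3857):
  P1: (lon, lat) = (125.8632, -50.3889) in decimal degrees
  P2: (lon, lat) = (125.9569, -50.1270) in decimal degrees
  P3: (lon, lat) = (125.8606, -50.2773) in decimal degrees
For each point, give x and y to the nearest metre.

P1: x 14011027 m, y -6513901 m; P2: x 14021458 m, y -6468299 m; P3: x 14010738 m, y -6494439 m

Web Mercator: x = R·λ, y = R·ln tan(π/4+φ/2), R = 6378137 m.
P1 (-50.3889°, 125.8632°) → (14011027.334, -6513900.875) m.
P2 (-50.1270°, 125.9569°) → (14021457.970, -6468299.123) m.
P3 (-50.2773°, 125.8606°) → (14010737.903, -6494438.536) m.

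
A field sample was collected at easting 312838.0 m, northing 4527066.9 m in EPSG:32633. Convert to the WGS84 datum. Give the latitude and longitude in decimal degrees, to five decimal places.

Zone 33N: λ₀ = 15°, k₀ = 0.9996, false easting 500000 m.
Meridian distance M = (N − FN)/k₀ = 4528878.5 m.
Inverse transverse Mercator on WGS84 gives φ = 40.87330007°, λ = 12.77889975°.

lat 40.87330°, lon 12.77890°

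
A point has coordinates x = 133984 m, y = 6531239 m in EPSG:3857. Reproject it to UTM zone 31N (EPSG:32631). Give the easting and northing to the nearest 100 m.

E 372600 m, N 5594400 m

Web Mercator inverse (R = 6378137 m) → φ = 50.48809873°, λ = 1.20359875°.
UTM 31N forward: E = 372569.258 m, N = 5594443.466 m.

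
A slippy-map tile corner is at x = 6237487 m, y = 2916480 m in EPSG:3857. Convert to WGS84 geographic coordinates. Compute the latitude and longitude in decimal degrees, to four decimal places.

R = 6378137 m. λ = x/R = 56.03229907°.
φ = 2·arctan(exp(y/R)) − 90° = 2·arctan(1.57974) − 90° = 25.33119809°.

lat 25.3312°, lon 56.0323°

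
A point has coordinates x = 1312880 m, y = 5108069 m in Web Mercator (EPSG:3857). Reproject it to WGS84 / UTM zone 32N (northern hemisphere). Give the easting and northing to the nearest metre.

Web Mercator inverse (R = 6378137 m) → φ = 41.64580143°, λ = 11.79380170°.
UTM 32N forward: E = 732665.610 m, N = 4614222.290 m.

E 732666 m, N 4614222 m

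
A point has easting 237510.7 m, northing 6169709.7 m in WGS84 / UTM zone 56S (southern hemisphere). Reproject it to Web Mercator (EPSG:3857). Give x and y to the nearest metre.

x 16713330 m, y -4107072 m

Unproject from UTM 56S (λ₀ = 153°) → φ = -34.58090010°, λ = 150.13839960°.
Web Mercator (R = 6378137 m): x = 16713330.192 m, y = -4107071.995 m.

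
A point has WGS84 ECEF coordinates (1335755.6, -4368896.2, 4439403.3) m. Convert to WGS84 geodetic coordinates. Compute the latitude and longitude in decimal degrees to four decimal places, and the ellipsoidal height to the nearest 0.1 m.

λ = atan2(Y, X) = -72.99940048°; p = √(X²+Y²) = 4568533.4 m.
Bowring's method on WGS84 (a = 6378137 m, b = 6356752.314 m) gives φ = 44.37100015°, h = 2503.274 m.

lat 44.3710°, lon -72.9994°, h 2503.3 m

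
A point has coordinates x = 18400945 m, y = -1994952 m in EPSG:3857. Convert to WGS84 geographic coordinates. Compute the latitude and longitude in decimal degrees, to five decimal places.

lat -17.63570°, lon 165.29850°

R = 6378137 m. λ = x/R = 165.29850136°.
φ = 2·arctan(exp(y/R)) − 90° = 2·arctan(0.73141) − 90° = -17.63570368°.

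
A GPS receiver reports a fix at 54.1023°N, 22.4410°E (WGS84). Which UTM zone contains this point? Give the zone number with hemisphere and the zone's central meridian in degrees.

Zone 34N, central meridian 21°

UTM zone = ⌊(λ + 180)/6⌋ + 1; 22.4410° ∈ [18°, 24°) → zone 34.
Hemisphere: N (φ ≥ 0).
Central meridian λ₀ = 6×34 − 183 = 21°.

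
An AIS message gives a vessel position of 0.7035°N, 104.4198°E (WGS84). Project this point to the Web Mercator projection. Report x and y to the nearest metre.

Web Mercator is spherical with R = a = 6378137 m.
x = R·λ = 6378137 × 1.822469314 = 11623958.965 m.
y = R·ln tan(π/4 + φ/2) = 6378137 × 0.012278700 = 78315.230 m.

x 11623959 m, y 78315 m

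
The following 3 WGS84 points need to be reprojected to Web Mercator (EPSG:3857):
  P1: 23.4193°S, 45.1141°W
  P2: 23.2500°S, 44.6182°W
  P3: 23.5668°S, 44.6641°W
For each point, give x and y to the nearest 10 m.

Web Mercator: x = R·λ, y = R·ln tan(π/4+φ/2), R = 6378137 m.
P1 (-23.4193°, -45.1141°) → (-5022078.640, -2682805.255) m.
P2 (-23.2500°, -44.6182°) → (-4966875.304, -2662280.037) m.
P3 (-23.5668°, -44.6641°) → (-4971984.869, -2700708.952) m.

P1: x -5022080 m, y -2682810 m; P2: x -4966880 m, y -2662280 m; P3: x -4971980 m, y -2700710 m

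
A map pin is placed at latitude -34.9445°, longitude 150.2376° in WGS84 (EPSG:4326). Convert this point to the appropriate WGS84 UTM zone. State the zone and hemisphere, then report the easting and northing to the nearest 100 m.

Longitude 150.2376° lies in the 6° band [150°, 156°), giving zone 56; latitude is south of the equator, so 56S.
Zone 56 central meridian λ₀ = 6×56 − 183 = 153°; Δλ = -2.7624°.
Transverse Mercator on WGS84 with k₀ = 0.9996 gives E = 247722.467 m, N = 6129626.657 m.

Zone 56S: E 247700 m, N 6129600 m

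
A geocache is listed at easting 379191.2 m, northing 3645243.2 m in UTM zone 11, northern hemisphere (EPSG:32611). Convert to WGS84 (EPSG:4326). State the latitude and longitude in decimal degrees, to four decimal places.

lat 32.9388°, lon -118.2923°

Zone 11N: λ₀ = -117°, k₀ = 0.9996, false easting 500000 m.
Meridian distance M = (N − FN)/k₀ = 3646701.9 m.
Inverse transverse Mercator on WGS84 gives φ = 32.93879983°, λ = -118.29230024°.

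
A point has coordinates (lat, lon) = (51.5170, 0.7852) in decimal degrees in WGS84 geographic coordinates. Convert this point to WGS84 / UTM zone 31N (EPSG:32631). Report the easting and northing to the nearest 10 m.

E 346330 m, N 5709650 m

Zone 31 central meridian λ₀ = 6×31 − 183 = 3°; Δλ = -2.2148°.
Transverse Mercator on WGS84 with k₀ = 0.9996 gives E = 346330.467 m, N = 5709645.277 m.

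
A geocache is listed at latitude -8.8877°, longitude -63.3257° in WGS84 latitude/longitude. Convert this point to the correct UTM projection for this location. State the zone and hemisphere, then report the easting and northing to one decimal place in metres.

Longitude -63.3257° lies in the 6° band [-66°, -60°), giving zone 20; latitude is south of the equator, so 20S.
Zone 20 central meridian λ₀ = 6×20 − 183 = -63°; Δλ = -0.3257°.
Transverse Mercator on WGS84 with k₀ = 0.9996 gives E = 464189.857 m, N = 9017547.635 m.

Zone 20S: E 464189.9 m, N 9017547.6 m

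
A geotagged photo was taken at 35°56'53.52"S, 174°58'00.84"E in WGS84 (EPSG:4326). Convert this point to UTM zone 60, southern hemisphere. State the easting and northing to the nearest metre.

Zone 60 central meridian λ₀ = 6×60 − 183 = 177°; Δλ = -2.0331°.
Transverse Mercator on WGS84 with k₀ = 0.9996 gives E = 316629.710 m, N = 6019886.522 m.

E 316630 m, N 6019887 m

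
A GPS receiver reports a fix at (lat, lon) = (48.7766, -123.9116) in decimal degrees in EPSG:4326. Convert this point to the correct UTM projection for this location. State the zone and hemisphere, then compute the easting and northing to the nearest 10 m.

Longitude -123.9116° lies in the 6° band [-126°, -120°), giving zone 10; latitude is north of the equator, so 10N.
Zone 10 central meridian λ₀ = 6×10 − 183 = -123°; Δλ = -0.9116°.
Transverse Mercator on WGS84 with k₀ = 0.9996 gives E = 433025.950 m, N = 5403022.701 m.

Zone 10N: E 433030 m, N 5403020 m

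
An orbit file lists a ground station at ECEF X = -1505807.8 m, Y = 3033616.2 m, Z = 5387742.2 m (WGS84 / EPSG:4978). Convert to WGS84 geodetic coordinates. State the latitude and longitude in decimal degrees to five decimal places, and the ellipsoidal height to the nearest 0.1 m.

lat 58.01930°, lon 116.39860°, h 1020.6 m

λ = atan2(Y, X) = 116.39860046°; p = √(X²+Y²) = 3386780.8 m.
Bowring's method on WGS84 (a = 6378137 m, b = 6356752.314 m) gives φ = 58.01929981°, h = 1020.582 m.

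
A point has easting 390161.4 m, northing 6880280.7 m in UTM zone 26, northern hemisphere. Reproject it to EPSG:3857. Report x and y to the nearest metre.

x -3239397 m, y 8868349 m

Unproject from UTM 26N (λ₀ = -27°) → φ = 62.03879975°, λ = -29.09999962°.
Web Mercator (R = 6378137 m): x = -3239397.140 m, y = 8868348.729 m.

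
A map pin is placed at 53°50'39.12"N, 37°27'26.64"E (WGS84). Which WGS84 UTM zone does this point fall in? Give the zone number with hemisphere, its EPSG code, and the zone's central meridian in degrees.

UTM zone = ⌊(λ + 180)/6⌋ + 1; 37.4574° ∈ [36°, 42°) → zone 37.
Hemisphere: N (φ ≥ 0).
Central meridian λ₀ = 6×37 − 183 = 39°.
EPSG code: 32637.

Zone 37N (EPSG:32637), central meridian 39°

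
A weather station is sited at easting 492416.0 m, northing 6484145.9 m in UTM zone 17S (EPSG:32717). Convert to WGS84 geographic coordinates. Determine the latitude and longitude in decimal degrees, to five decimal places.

lat -31.77820°, lon -81.08010°

Zone 17S: λ₀ = -81°, k₀ = 0.9996, false easting 500000 m, false northing 10000000 m.
Meridian distance M = (N − FN)/k₀ = -3517261.0 m.
Inverse transverse Mercator on WGS84 gives φ = -31.77820038°, λ = -81.08009968°.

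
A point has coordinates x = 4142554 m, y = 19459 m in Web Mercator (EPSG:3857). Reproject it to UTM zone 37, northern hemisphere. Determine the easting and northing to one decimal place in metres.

E 301141.9 m, N 19330.4 m

Web Mercator inverse (R = 6378137 m) → φ = 0.17480290°, λ = 37.21319573°.
UTM 37N forward: E = 301141.888 m, N = 19330.436 m.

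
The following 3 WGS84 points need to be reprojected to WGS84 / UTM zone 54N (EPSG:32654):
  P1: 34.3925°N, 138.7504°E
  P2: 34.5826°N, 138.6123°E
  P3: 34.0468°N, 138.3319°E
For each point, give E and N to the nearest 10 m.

UTM zone 54N: λ₀ = 141°, k₀ = 0.9996.
P1 (34.3925°, 138.7504°) → (293195.304, 3807970.954) m.
P2 (34.5826°, 138.6123°) → (280995.083, 3829347.587) m.
P3 (34.0468°, 138.3319°) → (253708.481, 3770557.078) m.

P1: E 293200 m, N 3807970 m; P2: E 281000 m, N 3829350 m; P3: E 253710 m, N 3770560 m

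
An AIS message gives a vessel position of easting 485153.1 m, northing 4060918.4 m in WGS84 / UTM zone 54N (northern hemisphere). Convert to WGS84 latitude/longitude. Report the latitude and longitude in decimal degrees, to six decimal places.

lat 36.693800°, lon 140.833800°

Zone 54N: λ₀ = 141°, k₀ = 0.9996, false easting 500000 m.
Meridian distance M = (N − FN)/k₀ = 4062543.4 m.
Inverse transverse Mercator on WGS84 gives φ = 36.69380042°, λ = 140.83380016°.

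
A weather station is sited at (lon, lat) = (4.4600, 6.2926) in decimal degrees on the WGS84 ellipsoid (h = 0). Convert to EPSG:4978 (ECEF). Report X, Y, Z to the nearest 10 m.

WGS84: a = 6378137 m, e² = 0.006694380; N(φ) = a/√(1−e²sin²φ) = 6378393.489 m.
X = (N+h)·cosφ·cosλ = 6320766.168 m; Y = (N+h)·cosφ·sinλ = 493015.270 m; Z = (N(1−e²)+h)·sinφ = 694429.681 m.

X 6320770 m, Y 493020 m, Z 694430 m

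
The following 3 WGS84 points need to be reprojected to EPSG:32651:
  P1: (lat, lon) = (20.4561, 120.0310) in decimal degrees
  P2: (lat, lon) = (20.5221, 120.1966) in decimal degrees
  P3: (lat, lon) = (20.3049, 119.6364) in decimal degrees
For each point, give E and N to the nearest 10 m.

UTM zone 51N: λ₀ = 123°, k₀ = 0.9996.
P1 (20.4561°, 120.0310°) → (190225.907, 2264761.423) m.
P2 (20.5221°, 120.1966°) → (207640.088, 2271767.405) m.
P3 (20.3049°, 119.6364°) → (148678.023, 2248803.546) m.

P1: E 190230 m, N 2264760 m; P2: E 207640 m, N 2271770 m; P3: E 148680 m, N 2248800 m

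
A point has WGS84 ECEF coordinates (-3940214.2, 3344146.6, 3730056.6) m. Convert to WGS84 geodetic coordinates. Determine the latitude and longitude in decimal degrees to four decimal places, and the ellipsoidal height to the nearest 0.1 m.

λ = atan2(Y, X) = 139.67799951°; p = √(X²+Y²) = 5168036.8 m.
Bowring's method on WGS84 (a = 6378137 m, b = 6356752.314 m) gives φ = 36.00280012°, h = 2744.982 m.

lat 36.0028°, lon 139.6780°, h 2745.0 m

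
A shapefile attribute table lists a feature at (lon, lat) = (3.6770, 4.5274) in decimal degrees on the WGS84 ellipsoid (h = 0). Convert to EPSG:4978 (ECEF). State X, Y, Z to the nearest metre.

X 6345279 m, Y 407773 m, Z 500104 m

WGS84: a = 6378137 m, e² = 0.006694380; N(φ) = a/√(1−e²sin²φ) = 6378270.026 m.
X = (N+h)·cosφ·cosλ = 6345278.840 m; Y = (N+h)·cosφ·sinλ = 407773.032 m; Z = (N(1−e²)+h)·sinφ = 500103.609 m.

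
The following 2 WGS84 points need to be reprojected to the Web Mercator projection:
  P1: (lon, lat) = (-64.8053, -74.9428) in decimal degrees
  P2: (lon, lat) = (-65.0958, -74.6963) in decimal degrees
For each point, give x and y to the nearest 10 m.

Web Mercator: x = R·λ, y = R·ln tan(π/4+φ/2), R = 6378137 m.
P1 (-74.9428°, -64.8053°) → (-7214092.997, -12907686.792) m.
P2 (-74.6963°, -65.0958°) → (-7246431.309, -12802894.681) m.

P1: x -7214090 m, y -12907690 m; P2: x -7246430 m, y -12802890 m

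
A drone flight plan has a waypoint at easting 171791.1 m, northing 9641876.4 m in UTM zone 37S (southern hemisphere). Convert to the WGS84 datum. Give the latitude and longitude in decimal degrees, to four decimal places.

Zone 37S: λ₀ = 39°, k₀ = 0.9996, false easting 500000 m, false northing 10000000 m.
Meridian distance M = (N − FN)/k₀ = -358266.9 m.
Inverse transverse Mercator on WGS84 gives φ = -3.23570014°, λ = 36.04709981°.

lat -3.2357°, lon 36.0471°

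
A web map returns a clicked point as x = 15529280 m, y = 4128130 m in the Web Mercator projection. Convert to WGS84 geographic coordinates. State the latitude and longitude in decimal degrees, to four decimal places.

lat 34.7365°, lon 139.5019°

R = 6378137 m. λ = x/R = 139.50189575°.
φ = 2·arctan(exp(y/R)) − 90° = 2·arctan(1.91024) − 90° = 34.73650035°.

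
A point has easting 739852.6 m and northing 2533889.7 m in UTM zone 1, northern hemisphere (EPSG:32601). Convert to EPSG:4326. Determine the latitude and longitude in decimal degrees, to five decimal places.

lat 22.89580°, lon -174.66180°

Zone 1N: λ₀ = -177°, k₀ = 0.9996, false easting 500000 m.
Meridian distance M = (N − FN)/k₀ = 2534903.7 m.
Inverse transverse Mercator on WGS84 gives φ = 22.89579968°, λ = -174.66179983°.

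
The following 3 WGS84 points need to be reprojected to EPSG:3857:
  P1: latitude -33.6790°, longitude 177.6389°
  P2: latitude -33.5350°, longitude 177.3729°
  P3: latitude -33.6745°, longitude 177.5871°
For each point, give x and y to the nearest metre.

P1: x 19774672 m, y -3985781 m; P2: x 19745061 m, y -3966533 m; P3: x 19768906 m, y -3985179 m

Web Mercator: x = R·λ, y = R·ln tan(π/4+φ/2), R = 6378137 m.
P1 (-33.6790°, 177.6389°) → (19774671.893, -3985780.581) m.
P2 (-33.5350°, 177.3729°) → (19745060.909, -3966533.483) m.
P3 (-33.6745°, 177.5871°) → (19768905.543, -3985178.622) m.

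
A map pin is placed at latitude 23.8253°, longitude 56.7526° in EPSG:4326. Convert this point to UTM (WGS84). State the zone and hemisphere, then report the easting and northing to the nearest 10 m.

Longitude 56.7526° lies in the 6° band [54°, 60°), giving zone 40; latitude is north of the equator, so 40N.
Zone 40 central meridian λ₀ = 6×40 − 183 = 57°; Δλ = -0.2474°.
Transverse Mercator on WGS84 with k₀ = 0.9996 gives E = 474802.775 m, N = 2634907.012 m.

Zone 40N: E 474800 m, N 2634910 m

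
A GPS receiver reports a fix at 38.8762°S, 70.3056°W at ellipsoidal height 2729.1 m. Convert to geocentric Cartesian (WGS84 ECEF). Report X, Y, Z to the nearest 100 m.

WGS84: a = 6378137 m, e² = 0.006694380; N(φ) = a/√(1−e²sin²φ) = 6386563.652 m.
X = (N+h)·cosφ·cosλ = 1676284.278 m; Y = (N+h)·cosφ·sinλ = -4683122.627 m; Z = (N(1−e²)+h)·sinφ = -3983339.818 m.

X 1676300 m, Y -4683100 m, Z -3983300 m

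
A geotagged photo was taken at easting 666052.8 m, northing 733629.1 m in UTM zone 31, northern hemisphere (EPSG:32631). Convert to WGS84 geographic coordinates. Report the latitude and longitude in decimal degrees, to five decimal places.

Zone 31N: λ₀ = 3°, k₀ = 0.9996, false easting 500000 m.
Meridian distance M = (N − FN)/k₀ = 733922.7 m.
Inverse transverse Mercator on WGS84 gives φ = 6.63479985°, λ = 4.50210032°.

lat 6.63480°, lon 4.50210°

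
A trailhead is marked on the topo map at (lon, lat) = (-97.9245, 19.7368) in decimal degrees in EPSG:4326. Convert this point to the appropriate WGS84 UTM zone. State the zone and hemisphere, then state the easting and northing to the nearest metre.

Zone 14N: E 612694 m, N 2182713 m

Longitude -97.9245° lies in the 6° band [-102°, -96°), giving zone 14; latitude is north of the equator, so 14N.
Zone 14 central meridian λ₀ = 6×14 − 183 = -99°; Δλ = +1.0755°.
Transverse Mercator on WGS84 with k₀ = 0.9996 gives E = 612693.871 m, N = 2182713.236 m.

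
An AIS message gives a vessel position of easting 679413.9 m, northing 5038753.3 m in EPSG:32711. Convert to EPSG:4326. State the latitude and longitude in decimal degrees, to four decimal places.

Zone 11S: λ₀ = -117°, k₀ = 0.9996, false easting 500000 m, false northing 10000000 m.
Meridian distance M = (N − FN)/k₀ = -4963232.0 m.
Inverse transverse Mercator on WGS84 gives φ = -44.78209982°, λ = -114.73220026°.

lat -44.7821°, lon -114.7322°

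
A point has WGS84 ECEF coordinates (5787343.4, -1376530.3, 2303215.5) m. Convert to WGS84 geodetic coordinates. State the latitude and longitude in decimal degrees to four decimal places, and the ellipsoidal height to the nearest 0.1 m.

lat 21.2949°, lon -13.3793°, h 3768.0 m

λ = atan2(Y, X) = -13.37929973°; p = √(X²+Y²) = 5948796.5 m.
Bowring's method on WGS84 (a = 6378137 m, b = 6356752.314 m) gives φ = 21.29489961°, h = 3767.996 m.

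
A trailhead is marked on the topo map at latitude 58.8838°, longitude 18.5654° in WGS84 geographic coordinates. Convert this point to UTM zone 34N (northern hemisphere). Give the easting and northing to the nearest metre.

Zone 34 central meridian λ₀ = 6×34 − 183 = 21°; Δλ = -2.4346°.
Transverse Mercator on WGS84 with k₀ = 0.9996 gives E = 359675.296 m, N = 6529666.163 m.

E 359675 m, N 6529666 m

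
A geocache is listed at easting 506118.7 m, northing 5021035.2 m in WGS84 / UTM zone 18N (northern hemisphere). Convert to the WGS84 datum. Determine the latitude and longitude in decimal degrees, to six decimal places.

Zone 18N: λ₀ = -75°, k₀ = 0.9996, false easting 500000 m.
Meridian distance M = (N − FN)/k₀ = 5023044.4 m.
Inverse transverse Mercator on WGS84 gives φ = 45.34279956°, λ = -74.92189948°.

lat 45.342800°, lon -74.921899°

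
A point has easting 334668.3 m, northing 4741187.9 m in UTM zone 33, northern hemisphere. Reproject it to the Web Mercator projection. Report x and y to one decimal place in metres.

x 1444704.4 m, y 5282398.4 m

Unproject from UTM 33N (λ₀ = 15°) → φ = 42.80539957°, λ = 12.97800036°.
Web Mercator (R = 6378137 m): x = 1444704.392 m, y = 5282398.428 m.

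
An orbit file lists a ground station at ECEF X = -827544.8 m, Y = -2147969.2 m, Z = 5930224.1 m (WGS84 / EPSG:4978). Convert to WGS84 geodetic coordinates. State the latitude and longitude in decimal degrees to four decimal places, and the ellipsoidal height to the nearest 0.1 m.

λ = atan2(Y, X) = -111.07010072°; p = √(X²+Y²) = 2301869.3 m.
Bowring's method on WGS84 (a = 6378137 m, b = 6356752.314 m) gives φ = 68.91529954°, h = 1761.574 m.

lat 68.9153°, lon -111.0701°, h 1761.6 m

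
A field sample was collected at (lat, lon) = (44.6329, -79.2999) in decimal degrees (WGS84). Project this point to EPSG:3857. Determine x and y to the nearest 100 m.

Web Mercator is spherical with R = a = 6378137 m.
x = R·λ = 6378137 × -1.384044352 = -8827624.488 m.
y = R·ln tan(π/4 + φ/2) = 6378137 × 0.872341417 = 5563913.066 m.

x -8827600 m, y 5563900 m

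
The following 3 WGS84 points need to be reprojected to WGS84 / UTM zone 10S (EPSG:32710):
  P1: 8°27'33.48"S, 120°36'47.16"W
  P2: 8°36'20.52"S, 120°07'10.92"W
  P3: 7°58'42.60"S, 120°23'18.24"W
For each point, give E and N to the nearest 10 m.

P1: E 762800 m, N 9064120 m; P2: E 817050 m, N 9047550 m; P3: E 787910 m, N 9117170 m

UTM zone 10S: λ₀ = -123°, k₀ = 0.9996.
P1 (-8.4593°, -120.6131°) → (762804.876, 9064119.618) m.
P2 (-8.6057°, -120.1197°) → (817049.061, 9047546.866) m.
P3 (-7.9785°, -120.3884°) → (787907.770, 9117167.776) m.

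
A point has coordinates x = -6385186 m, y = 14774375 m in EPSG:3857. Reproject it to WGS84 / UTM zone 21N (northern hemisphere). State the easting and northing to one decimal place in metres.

Web Mercator inverse (R = 6378137 m) → φ = 78.73459943°, λ = -57.35910176°.
UTM 21N forward: E = 492168.639 m, N = 8740377.459 m.

E 492168.6 m, N 8740377.5 m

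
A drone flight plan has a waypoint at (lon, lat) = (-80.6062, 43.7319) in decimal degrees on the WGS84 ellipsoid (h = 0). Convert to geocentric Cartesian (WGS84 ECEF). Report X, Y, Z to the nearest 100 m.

WGS84: a = 6378137 m, e² = 0.006694380; N(φ) = a/√(1−e²sin²φ) = 6388363.612 m.
X = (N+h)·cosφ·cosλ = 753439.264 m; Y = (N+h)·cosφ·sinλ = -4554216.029 m; Z = (N(1−e²)+h)·sinφ = 4386615.231 m.

X 753400 m, Y -4554200 m, Z 4386600 m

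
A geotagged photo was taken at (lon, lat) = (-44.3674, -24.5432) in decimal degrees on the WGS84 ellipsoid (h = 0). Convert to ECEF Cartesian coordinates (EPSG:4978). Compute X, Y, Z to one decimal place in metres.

X 4149978.1 m, Y -4059335.8 m, Z -2633131.0 m

WGS84: a = 6378137 m, e² = 0.006694380; N(φ) = a/√(1−e²sin²φ) = 6381823.720 m.
X = (N+h)·cosφ·cosλ = 4149978.115 m; Y = (N+h)·cosφ·sinλ = -4059335.784 m; Z = (N(1−e²)+h)·sinφ = -2633130.977 m.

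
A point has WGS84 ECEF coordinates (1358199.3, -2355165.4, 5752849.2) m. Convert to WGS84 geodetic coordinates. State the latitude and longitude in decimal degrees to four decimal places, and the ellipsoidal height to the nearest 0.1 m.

lat 64.8534°, lon -60.0284°, h 2282.2 m

λ = atan2(Y, X) = -60.02839998°; p = √(X²+Y²) = 2718733.1 m.
Bowring's method on WGS84 (a = 6378137 m, b = 6356752.314 m) gives φ = 64.85339980°, h = 2282.156 m.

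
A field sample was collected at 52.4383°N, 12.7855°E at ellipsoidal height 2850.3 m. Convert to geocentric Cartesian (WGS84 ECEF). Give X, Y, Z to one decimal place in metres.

WGS84: a = 6378137 m, e² = 0.006694380; N(φ) = a/√(1−e²sin²φ) = 6391594.420 m.
X = (N+h)·cosφ·cosλ = 3801498.901 m; Y = (N+h)·cosφ·sinλ = 862667.704 m; Z = (N(1−e²)+h)·sinφ = 5034941.478 m.

X 3801498.9 m, Y 862667.7 m, Z 5034941.5 m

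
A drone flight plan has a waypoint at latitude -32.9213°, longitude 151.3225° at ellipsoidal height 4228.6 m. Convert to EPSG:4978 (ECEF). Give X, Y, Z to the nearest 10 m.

WGS84: a = 6378137 m, e² = 0.006694380; N(φ) = a/√(1−e²sin²φ) = 6384452.336 m.
X = (N+h)·cosφ·cosλ = -4704946.729 m; Y = (N+h)·cosφ·sinλ = 2573482.176 m; Z = (N(1−e²)+h)·sinφ = -3448933.544 m.

X -4704950 m, Y 2573480 m, Z -3448930 m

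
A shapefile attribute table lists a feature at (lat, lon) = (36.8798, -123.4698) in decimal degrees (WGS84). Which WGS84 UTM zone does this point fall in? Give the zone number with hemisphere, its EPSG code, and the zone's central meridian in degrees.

UTM zone = ⌊(λ + 180)/6⌋ + 1; -123.4698° ∈ [-126°, -120°) → zone 10.
Hemisphere: N (φ ≥ 0).
Central meridian λ₀ = 6×10 − 183 = -123°.
EPSG code: 32610.

Zone 10N (EPSG:32610), central meridian -123°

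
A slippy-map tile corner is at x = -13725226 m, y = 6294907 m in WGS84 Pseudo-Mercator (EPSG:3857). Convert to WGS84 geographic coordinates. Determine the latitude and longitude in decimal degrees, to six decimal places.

R = 6378137 m. λ = x/R = -123.29580294°.
φ = 2·arctan(exp(y/R)) − 90° = 2·arctan(2.68304) − 90° = 49.11799827°.

lat 49.117998°, lon -123.295803°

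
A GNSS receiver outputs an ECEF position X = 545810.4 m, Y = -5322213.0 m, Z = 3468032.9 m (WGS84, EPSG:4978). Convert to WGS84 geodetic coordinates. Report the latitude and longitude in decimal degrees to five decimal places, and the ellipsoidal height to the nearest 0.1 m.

lat 33.12770°, lon -84.14460°, h 4034.9 m

λ = atan2(Y, X) = -84.14460005°; p = √(X²+Y²) = 5350127.1 m.
Bowring's method on WGS84 (a = 6378137 m, b = 6356752.314 m) gives φ = 33.12769955°, h = 4034.924 m.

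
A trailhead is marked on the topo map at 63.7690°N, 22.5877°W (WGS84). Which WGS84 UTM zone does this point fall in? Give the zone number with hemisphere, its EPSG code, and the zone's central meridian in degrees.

Zone 27N (EPSG:32627), central meridian -21°

UTM zone = ⌊(λ + 180)/6⌋ + 1; -22.5877° ∈ [-24°, -18°) → zone 27.
Hemisphere: N (φ ≥ 0).
Central meridian λ₀ = 6×27 − 183 = -21°.
EPSG code: 32627.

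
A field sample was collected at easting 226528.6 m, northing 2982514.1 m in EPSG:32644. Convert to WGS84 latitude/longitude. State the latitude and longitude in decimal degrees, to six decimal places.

lat 26.937700°, lon 78.245800°

Zone 44N: λ₀ = 81°, k₀ = 0.9996, false easting 500000 m.
Meridian distance M = (N − FN)/k₀ = 2983707.6 m.
Inverse transverse Mercator on WGS84 gives φ = 26.93769976°, λ = 78.24580025°.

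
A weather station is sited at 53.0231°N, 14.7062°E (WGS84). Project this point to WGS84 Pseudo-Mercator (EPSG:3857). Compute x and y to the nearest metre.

x 1637087 m, y 6987272 m

Web Mercator is spherical with R = a = 6378137 m.
x = R·λ = 6378137 × 0.256671610 = 1637086.696 m.
y = R·ln tan(π/4 + φ/2) = 6378137 × 1.095503583 = 6987271.939 m.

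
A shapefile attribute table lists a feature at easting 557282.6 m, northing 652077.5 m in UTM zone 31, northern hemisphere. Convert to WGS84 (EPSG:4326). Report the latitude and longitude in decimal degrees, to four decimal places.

lat 5.8991°, lon 3.5175°

Zone 31N: λ₀ = 3°, k₀ = 0.9996, false easting 500000 m.
Meridian distance M = (N − FN)/k₀ = 652338.4 m.
Inverse transverse Mercator on WGS84 gives φ = 5.89910027°, λ = 3.51749962°.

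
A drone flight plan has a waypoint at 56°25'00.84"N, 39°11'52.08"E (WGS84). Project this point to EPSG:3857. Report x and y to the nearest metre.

x 4363479 m, y 7641860 m

Web Mercator is spherical with R = a = 6378137 m.
x = R·λ = 6378137 × 0.684130670 = 4363479.136 m.
y = R·ln tan(π/4 + φ/2) = 6378137 × 1.198133607 = 7641860.287 m.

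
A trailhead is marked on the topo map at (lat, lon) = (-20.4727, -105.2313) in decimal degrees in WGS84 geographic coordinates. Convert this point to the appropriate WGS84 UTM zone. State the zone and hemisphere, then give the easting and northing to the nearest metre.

Zone 13S: E 475878 m, N 7736191 m

Longitude -105.2313° lies in the 6° band [-108°, -102°), giving zone 13; latitude is south of the equator, so 13S.
Zone 13 central meridian λ₀ = 6×13 − 183 = -105°; Δλ = -0.2313°.
Transverse Mercator on WGS84 with k₀ = 0.9996 gives E = 475877.805 m, N = 7736191.274 m.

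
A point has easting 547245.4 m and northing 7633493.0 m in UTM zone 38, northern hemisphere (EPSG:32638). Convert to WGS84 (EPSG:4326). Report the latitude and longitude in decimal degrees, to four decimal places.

Zone 38N: λ₀ = 45°, k₀ = 0.9996, false easting 500000 m.
Meridian distance M = (N − FN)/k₀ = 7636547.6 m.
Inverse transverse Mercator on WGS84 gives φ = 68.80880030°, λ = 46.17120006°.

lat 68.8088°, lon 46.1712°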